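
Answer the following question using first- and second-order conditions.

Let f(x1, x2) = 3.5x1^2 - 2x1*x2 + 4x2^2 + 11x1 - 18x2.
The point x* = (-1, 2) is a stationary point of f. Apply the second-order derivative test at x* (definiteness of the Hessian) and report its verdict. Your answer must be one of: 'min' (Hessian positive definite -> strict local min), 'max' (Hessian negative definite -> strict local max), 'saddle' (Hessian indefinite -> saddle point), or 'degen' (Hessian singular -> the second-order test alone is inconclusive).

Compute the Hessian H = grad^2 f:
  H = [[7, -2], [-2, 8]]
Verify stationarity: grad f(x*) = H x* + g = (0, 0).
Eigenvalues of H: 5.4384, 9.5616.
Both eigenvalues > 0, so H is positive definite -> x* is a strict local min.

min


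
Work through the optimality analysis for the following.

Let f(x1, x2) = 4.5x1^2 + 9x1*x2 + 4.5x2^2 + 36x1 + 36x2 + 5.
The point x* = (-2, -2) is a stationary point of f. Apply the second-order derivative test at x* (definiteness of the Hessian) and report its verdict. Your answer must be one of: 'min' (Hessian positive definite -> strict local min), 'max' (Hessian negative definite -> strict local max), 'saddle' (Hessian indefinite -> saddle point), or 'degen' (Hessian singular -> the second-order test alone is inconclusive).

Compute the Hessian H = grad^2 f:
  H = [[9, 9], [9, 9]]
Verify stationarity: grad f(x*) = H x* + g = (0, 0).
Eigenvalues of H: 0, 18.
H has a zero eigenvalue (singular; positive semidefinite but not definite), so H is neither positive definite, negative definite, nor indefinite. The second-order test alone is inconclusive -> degen.
(Indeed, f is constant along the null direction of H through x*, so x* is not a strict local extremum.)

degen


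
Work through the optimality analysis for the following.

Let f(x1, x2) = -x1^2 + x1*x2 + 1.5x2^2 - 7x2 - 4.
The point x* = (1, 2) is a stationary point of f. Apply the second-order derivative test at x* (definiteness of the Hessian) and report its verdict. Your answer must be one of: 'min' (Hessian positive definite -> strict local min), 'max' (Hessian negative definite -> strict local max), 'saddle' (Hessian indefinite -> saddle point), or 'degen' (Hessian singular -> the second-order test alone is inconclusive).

Compute the Hessian H = grad^2 f:
  H = [[-2, 1], [1, 3]]
Verify stationarity: grad f(x*) = H x* + g = (0, 0).
Eigenvalues of H: -2.1926, 3.1926.
Eigenvalues have mixed signs, so H is indefinite -> x* is a saddle point.

saddle


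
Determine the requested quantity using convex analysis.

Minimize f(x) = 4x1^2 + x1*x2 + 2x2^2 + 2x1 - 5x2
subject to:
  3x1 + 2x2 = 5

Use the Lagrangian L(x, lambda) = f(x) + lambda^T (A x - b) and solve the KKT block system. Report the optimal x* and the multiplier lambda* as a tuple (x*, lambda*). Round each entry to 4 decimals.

Form the Lagrangian:
  L(x, lambda) = (1/2) x^T Q x + c^T x + lambda^T (A x - b)
Stationarity (grad_x L = 0): Q x + c + A^T lambda = 0.
Primal feasibility: A x = b.

This gives the KKT block system:
  [ Q   A^T ] [ x     ]   [-c ]
  [ A    0  ] [ lambda ] = [ b ]

Solving the linear system:
  x*      = (0.2143, 2.1786)
  lambda* = (-1.9643)
  f(x*)   = -0.3214

x* = (0.2143, 2.1786), lambda* = (-1.9643)


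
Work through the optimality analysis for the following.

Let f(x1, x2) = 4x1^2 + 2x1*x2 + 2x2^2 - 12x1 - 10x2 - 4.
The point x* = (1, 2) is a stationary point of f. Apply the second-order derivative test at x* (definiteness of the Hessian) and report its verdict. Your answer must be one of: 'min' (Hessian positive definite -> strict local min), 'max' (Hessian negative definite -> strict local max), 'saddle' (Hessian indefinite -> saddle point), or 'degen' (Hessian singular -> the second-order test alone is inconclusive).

Compute the Hessian H = grad^2 f:
  H = [[8, 2], [2, 4]]
Verify stationarity: grad f(x*) = H x* + g = (0, 0).
Eigenvalues of H: 3.1716, 8.8284.
Both eigenvalues > 0, so H is positive definite -> x* is a strict local min.

min


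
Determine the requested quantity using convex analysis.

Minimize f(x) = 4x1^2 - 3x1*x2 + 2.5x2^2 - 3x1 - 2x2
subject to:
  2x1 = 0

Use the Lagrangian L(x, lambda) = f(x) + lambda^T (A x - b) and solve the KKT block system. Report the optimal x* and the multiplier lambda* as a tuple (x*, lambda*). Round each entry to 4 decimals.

Form the Lagrangian:
  L(x, lambda) = (1/2) x^T Q x + c^T x + lambda^T (A x - b)
Stationarity (grad_x L = 0): Q x + c + A^T lambda = 0.
Primal feasibility: A x = b.

This gives the KKT block system:
  [ Q   A^T ] [ x     ]   [-c ]
  [ A    0  ] [ lambda ] = [ b ]

Solving the linear system:
  x*      = (0, 0.4)
  lambda* = (2.1)
  f(x*)   = -0.4

x* = (0, 0.4), lambda* = (2.1)


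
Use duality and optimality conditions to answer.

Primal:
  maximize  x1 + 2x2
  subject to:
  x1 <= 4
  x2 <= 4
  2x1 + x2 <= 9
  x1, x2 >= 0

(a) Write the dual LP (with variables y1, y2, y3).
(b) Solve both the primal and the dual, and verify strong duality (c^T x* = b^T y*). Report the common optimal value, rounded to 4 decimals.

The standard primal-dual pair for 'max c^T x s.t. A x <= b, x >= 0' is:
  Dual:  min b^T y  s.t.  A^T y >= c,  y >= 0.

So the dual LP is:
  minimize  4y1 + 4y2 + 9y3
  subject to:
    y1 + 2y3 >= 1
    y2 + y3 >= 2
    y1, y2, y3 >= 0

Solving the primal: x* = (2.5, 4).
  primal value c^T x* = 10.5.
Solving the dual: y* = (0, 1.5, 0.5).
  dual value b^T y* = 10.5.
Strong duality: c^T x* = b^T y*. Confirmed.

10.5


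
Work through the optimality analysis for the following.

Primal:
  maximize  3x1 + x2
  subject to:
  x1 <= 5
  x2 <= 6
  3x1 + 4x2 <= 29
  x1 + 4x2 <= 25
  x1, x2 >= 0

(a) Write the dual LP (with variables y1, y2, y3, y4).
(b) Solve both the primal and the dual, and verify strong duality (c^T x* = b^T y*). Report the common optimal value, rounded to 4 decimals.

The standard primal-dual pair for 'max c^T x s.t. A x <= b, x >= 0' is:
  Dual:  min b^T y  s.t.  A^T y >= c,  y >= 0.

So the dual LP is:
  minimize  5y1 + 6y2 + 29y3 + 25y4
  subject to:
    y1 + 3y3 + y4 >= 3
    y2 + 4y3 + 4y4 >= 1
    y1, y2, y3, y4 >= 0

Solving the primal: x* = (5, 3.5).
  primal value c^T x* = 18.5.
Solving the dual: y* = (2.25, 0, 0.25, 0).
  dual value b^T y* = 18.5.
Strong duality: c^T x* = b^T y*. Confirmed.

18.5


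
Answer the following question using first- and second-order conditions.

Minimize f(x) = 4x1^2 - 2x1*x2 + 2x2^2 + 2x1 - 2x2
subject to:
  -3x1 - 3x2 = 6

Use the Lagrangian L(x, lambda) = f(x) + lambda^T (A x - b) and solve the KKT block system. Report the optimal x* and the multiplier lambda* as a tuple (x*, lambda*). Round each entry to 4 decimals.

Form the Lagrangian:
  L(x, lambda) = (1/2) x^T Q x + c^T x + lambda^T (A x - b)
Stationarity (grad_x L = 0): Q x + c + A^T lambda = 0.
Primal feasibility: A x = b.

This gives the KKT block system:
  [ Q   A^T ] [ x     ]   [-c ]
  [ A    0  ] [ lambda ] = [ b ]

Solving the linear system:
  x*      = (-1, -1)
  lambda* = (-1.3333)
  f(x*)   = 4

x* = (-1, -1), lambda* = (-1.3333)


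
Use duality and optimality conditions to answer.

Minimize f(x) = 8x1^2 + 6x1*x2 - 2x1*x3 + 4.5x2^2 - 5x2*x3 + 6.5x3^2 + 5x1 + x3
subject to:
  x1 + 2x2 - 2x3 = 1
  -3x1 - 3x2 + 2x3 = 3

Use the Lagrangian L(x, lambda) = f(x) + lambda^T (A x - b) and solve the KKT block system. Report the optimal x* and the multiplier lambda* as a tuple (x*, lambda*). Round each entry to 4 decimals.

Form the Lagrangian:
  L(x, lambda) = (1/2) x^T Q x + c^T x + lambda^T (A x - b)
Stationarity (grad_x L = 0): Q x + c + A^T lambda = 0.
Primal feasibility: A x = b.

This gives the KKT block system:
  [ Q   A^T ] [ x     ]   [-c ]
  [ A    0  ] [ lambda ] = [ b ]

Solving the linear system:
  x*      = (-2.203, 0.406, -1.1955)
  lambda* = (-21.8346, -15.7519)
  f(x*)   = 28.4398

x* = (-2.203, 0.406, -1.1955), lambda* = (-21.8346, -15.7519)


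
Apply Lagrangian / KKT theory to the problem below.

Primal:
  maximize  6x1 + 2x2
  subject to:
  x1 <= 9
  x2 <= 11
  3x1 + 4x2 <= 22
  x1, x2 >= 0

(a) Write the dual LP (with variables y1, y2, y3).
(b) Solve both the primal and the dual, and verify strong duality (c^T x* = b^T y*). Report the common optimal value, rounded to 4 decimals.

The standard primal-dual pair for 'max c^T x s.t. A x <= b, x >= 0' is:
  Dual:  min b^T y  s.t.  A^T y >= c,  y >= 0.

So the dual LP is:
  minimize  9y1 + 11y2 + 22y3
  subject to:
    y1 + 3y3 >= 6
    y2 + 4y3 >= 2
    y1, y2, y3 >= 0

Solving the primal: x* = (7.3333, 0).
  primal value c^T x* = 44.
Solving the dual: y* = (0, 0, 2).
  dual value b^T y* = 44.
Strong duality: c^T x* = b^T y*. Confirmed.

44


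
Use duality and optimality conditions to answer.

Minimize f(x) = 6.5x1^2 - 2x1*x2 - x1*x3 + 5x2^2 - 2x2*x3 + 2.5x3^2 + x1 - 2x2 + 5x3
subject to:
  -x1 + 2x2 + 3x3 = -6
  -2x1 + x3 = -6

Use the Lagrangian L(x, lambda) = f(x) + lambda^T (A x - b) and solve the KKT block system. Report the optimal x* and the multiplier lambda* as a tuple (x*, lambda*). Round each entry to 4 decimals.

Form the Lagrangian:
  L(x, lambda) = (1/2) x^T Q x + c^T x + lambda^T (A x - b)
Stationarity (grad_x L = 0): Q x + c + A^T lambda = 0.
Primal feasibility: A x = b.

This gives the KKT block system:
  [ Q   A^T ] [ x     ]   [-c ]
  [ A    0  ] [ lambda ] = [ b ]

Solving the linear system:
  x*      = (2.0905, 0.7737, -1.8189)
  lambda* = (-2.5967, 15.5226)
  f(x*)   = 34.5021

x* = (2.0905, 0.7737, -1.8189), lambda* = (-2.5967, 15.5226)


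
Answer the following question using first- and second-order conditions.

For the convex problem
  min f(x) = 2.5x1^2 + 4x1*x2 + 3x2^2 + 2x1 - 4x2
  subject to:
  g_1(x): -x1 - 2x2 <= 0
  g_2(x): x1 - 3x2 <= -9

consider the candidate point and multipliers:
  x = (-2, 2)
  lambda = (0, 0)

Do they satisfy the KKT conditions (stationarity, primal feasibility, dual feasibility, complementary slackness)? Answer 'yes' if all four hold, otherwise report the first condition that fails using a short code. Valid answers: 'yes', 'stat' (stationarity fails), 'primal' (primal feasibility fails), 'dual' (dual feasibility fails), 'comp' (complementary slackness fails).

Gradient of f: grad f(x) = Q x + c = (0, 0)
Constraint values g_i(x) = a_i^T x - b_i:
  g_1((-2, 2)) = -2
  g_2((-2, 2)) = 1
Stationarity residual: grad f(x) + sum_i lambda_i a_i = (0, 0)
  -> stationarity OK
Primal feasibility (all g_i <= 0): FAILS
Dual feasibility (all lambda_i >= 0): OK
Complementary slackness (lambda_i * g_i(x) = 0 for all i): OK

Verdict: the first failing condition is primal_feasibility -> primal.

primal


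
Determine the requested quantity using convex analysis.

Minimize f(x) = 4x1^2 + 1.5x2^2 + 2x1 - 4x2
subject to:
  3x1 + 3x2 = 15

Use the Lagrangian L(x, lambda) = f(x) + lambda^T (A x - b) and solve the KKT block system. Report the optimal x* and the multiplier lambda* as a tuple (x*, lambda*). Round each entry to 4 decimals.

Form the Lagrangian:
  L(x, lambda) = (1/2) x^T Q x + c^T x + lambda^T (A x - b)
Stationarity (grad_x L = 0): Q x + c + A^T lambda = 0.
Primal feasibility: A x = b.

This gives the KKT block system:
  [ Q   A^T ] [ x     ]   [-c ]
  [ A    0  ] [ lambda ] = [ b ]

Solving the linear system:
  x*      = (0.8182, 4.1818)
  lambda* = (-2.8485)
  f(x*)   = 13.8182

x* = (0.8182, 4.1818), lambda* = (-2.8485)


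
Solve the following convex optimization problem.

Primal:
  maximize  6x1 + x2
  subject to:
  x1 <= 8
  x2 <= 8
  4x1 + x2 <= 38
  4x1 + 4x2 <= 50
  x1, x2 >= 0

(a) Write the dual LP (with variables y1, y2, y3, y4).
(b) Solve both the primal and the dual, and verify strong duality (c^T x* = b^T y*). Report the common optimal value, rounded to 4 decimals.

The standard primal-dual pair for 'max c^T x s.t. A x <= b, x >= 0' is:
  Dual:  min b^T y  s.t.  A^T y >= c,  y >= 0.

So the dual LP is:
  minimize  8y1 + 8y2 + 38y3 + 50y4
  subject to:
    y1 + 4y3 + 4y4 >= 6
    y2 + y3 + 4y4 >= 1
    y1, y2, y3, y4 >= 0

Solving the primal: x* = (8, 4.5).
  primal value c^T x* = 52.5.
Solving the dual: y* = (5, 0, 0, 0.25).
  dual value b^T y* = 52.5.
Strong duality: c^T x* = b^T y*. Confirmed.

52.5


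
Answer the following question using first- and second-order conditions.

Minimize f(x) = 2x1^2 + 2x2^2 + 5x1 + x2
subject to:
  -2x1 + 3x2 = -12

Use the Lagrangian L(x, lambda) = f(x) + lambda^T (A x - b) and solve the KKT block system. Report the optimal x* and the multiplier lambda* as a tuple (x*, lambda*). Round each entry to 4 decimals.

Form the Lagrangian:
  L(x, lambda) = (1/2) x^T Q x + c^T x + lambda^T (A x - b)
Stationarity (grad_x L = 0): Q x + c + A^T lambda = 0.
Primal feasibility: A x = b.

This gives the KKT block system:
  [ Q   A^T ] [ x     ]   [-c ]
  [ A    0  ] [ lambda ] = [ b ]

Solving the linear system:
  x*      = (0.8654, -3.4231)
  lambda* = (4.2308)
  f(x*)   = 25.8365

x* = (0.8654, -3.4231), lambda* = (4.2308)


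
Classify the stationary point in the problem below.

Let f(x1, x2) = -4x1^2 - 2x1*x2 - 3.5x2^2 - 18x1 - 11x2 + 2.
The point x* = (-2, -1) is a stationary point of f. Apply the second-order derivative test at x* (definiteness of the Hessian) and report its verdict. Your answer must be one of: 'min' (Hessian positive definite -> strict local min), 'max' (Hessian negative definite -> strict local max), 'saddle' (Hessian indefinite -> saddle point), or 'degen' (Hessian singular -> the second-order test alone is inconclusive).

Compute the Hessian H = grad^2 f:
  H = [[-8, -2], [-2, -7]]
Verify stationarity: grad f(x*) = H x* + g = (0, 0).
Eigenvalues of H: -9.5616, -5.4384.
Both eigenvalues < 0, so H is negative definite -> x* is a strict local max.

max


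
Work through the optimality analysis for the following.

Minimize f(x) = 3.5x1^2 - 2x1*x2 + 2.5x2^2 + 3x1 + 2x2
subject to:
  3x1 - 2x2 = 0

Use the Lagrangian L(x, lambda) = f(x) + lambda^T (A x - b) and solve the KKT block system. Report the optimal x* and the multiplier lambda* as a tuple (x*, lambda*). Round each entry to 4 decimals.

Form the Lagrangian:
  L(x, lambda) = (1/2) x^T Q x + c^T x + lambda^T (A x - b)
Stationarity (grad_x L = 0): Q x + c + A^T lambda = 0.
Primal feasibility: A x = b.

This gives the KKT block system:
  [ Q   A^T ] [ x     ]   [-c ]
  [ A    0  ] [ lambda ] = [ b ]

Solving the linear system:
  x*      = (-0.4898, -0.7347)
  lambda* = (-0.3469)
  f(x*)   = -1.4694

x* = (-0.4898, -0.7347), lambda* = (-0.3469)


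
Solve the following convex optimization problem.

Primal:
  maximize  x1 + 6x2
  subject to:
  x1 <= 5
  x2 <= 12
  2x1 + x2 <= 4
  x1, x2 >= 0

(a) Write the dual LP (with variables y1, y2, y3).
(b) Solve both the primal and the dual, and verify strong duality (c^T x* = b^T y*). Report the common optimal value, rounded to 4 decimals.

The standard primal-dual pair for 'max c^T x s.t. A x <= b, x >= 0' is:
  Dual:  min b^T y  s.t.  A^T y >= c,  y >= 0.

So the dual LP is:
  minimize  5y1 + 12y2 + 4y3
  subject to:
    y1 + 2y3 >= 1
    y2 + y3 >= 6
    y1, y2, y3 >= 0

Solving the primal: x* = (0, 4).
  primal value c^T x* = 24.
Solving the dual: y* = (0, 0, 6).
  dual value b^T y* = 24.
Strong duality: c^T x* = b^T y*. Confirmed.

24


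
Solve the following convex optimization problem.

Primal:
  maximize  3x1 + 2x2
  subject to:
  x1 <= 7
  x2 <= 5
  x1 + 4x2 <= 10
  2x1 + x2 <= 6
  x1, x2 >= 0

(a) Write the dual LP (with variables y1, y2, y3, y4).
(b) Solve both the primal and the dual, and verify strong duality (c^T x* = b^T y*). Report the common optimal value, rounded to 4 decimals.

The standard primal-dual pair for 'max c^T x s.t. A x <= b, x >= 0' is:
  Dual:  min b^T y  s.t.  A^T y >= c,  y >= 0.

So the dual LP is:
  minimize  7y1 + 5y2 + 10y3 + 6y4
  subject to:
    y1 + y3 + 2y4 >= 3
    y2 + 4y3 + y4 >= 2
    y1, y2, y3, y4 >= 0

Solving the primal: x* = (2, 2).
  primal value c^T x* = 10.
Solving the dual: y* = (0, 0, 0.1429, 1.4286).
  dual value b^T y* = 10.
Strong duality: c^T x* = b^T y*. Confirmed.

10


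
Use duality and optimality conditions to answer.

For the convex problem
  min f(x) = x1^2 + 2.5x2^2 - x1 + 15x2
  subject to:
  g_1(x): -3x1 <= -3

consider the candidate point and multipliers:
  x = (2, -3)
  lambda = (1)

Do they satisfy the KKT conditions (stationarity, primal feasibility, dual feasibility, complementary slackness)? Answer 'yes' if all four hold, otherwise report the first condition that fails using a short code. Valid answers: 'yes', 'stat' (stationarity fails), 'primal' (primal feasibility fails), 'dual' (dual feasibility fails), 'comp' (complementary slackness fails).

Gradient of f: grad f(x) = Q x + c = (3, 0)
Constraint values g_i(x) = a_i^T x - b_i:
  g_1((2, -3)) = -3
Stationarity residual: grad f(x) + sum_i lambda_i a_i = (0, 0)
  -> stationarity OK
Primal feasibility (all g_i <= 0): OK
Dual feasibility (all lambda_i >= 0): OK
Complementary slackness (lambda_i * g_i(x) = 0 for all i): FAILS

Verdict: the first failing condition is complementary_slackness -> comp.

comp


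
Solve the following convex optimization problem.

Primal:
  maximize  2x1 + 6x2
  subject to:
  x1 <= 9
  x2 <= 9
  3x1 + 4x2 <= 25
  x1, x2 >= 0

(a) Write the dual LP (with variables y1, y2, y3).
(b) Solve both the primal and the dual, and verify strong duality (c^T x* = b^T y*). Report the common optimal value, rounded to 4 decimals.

The standard primal-dual pair for 'max c^T x s.t. A x <= b, x >= 0' is:
  Dual:  min b^T y  s.t.  A^T y >= c,  y >= 0.

So the dual LP is:
  minimize  9y1 + 9y2 + 25y3
  subject to:
    y1 + 3y3 >= 2
    y2 + 4y3 >= 6
    y1, y2, y3 >= 0

Solving the primal: x* = (0, 6.25).
  primal value c^T x* = 37.5.
Solving the dual: y* = (0, 0, 1.5).
  dual value b^T y* = 37.5.
Strong duality: c^T x* = b^T y*. Confirmed.

37.5


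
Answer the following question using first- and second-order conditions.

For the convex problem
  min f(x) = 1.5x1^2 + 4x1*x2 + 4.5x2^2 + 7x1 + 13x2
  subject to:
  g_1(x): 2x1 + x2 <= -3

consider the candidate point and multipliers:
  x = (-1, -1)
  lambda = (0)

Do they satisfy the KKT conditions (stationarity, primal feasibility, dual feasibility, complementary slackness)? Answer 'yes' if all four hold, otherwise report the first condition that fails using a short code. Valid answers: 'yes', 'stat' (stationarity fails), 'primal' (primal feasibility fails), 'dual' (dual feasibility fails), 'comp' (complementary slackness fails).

Gradient of f: grad f(x) = Q x + c = (0, 0)
Constraint values g_i(x) = a_i^T x - b_i:
  g_1((-1, -1)) = 0
Stationarity residual: grad f(x) + sum_i lambda_i a_i = (0, 0)
  -> stationarity OK
Primal feasibility (all g_i <= 0): OK
Dual feasibility (all lambda_i >= 0): OK
Complementary slackness (lambda_i * g_i(x) = 0 for all i): OK

Verdict: yes, KKT holds.

yes


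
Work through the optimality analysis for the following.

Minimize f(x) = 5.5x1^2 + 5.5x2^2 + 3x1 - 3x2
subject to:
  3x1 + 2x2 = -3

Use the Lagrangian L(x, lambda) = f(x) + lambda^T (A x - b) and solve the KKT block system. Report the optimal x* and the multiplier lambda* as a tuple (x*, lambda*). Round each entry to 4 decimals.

Form the Lagrangian:
  L(x, lambda) = (1/2) x^T Q x + c^T x + lambda^T (A x - b)
Stationarity (grad_x L = 0): Q x + c + A^T lambda = 0.
Primal feasibility: A x = b.

This gives the KKT block system:
  [ Q   A^T ] [ x     ]   [-c ]
  [ A    0  ] [ lambda ] = [ b ]

Solving the linear system:
  x*      = (-0.9021, -0.1469)
  lambda* = (2.3077)
  f(x*)   = 2.3287

x* = (-0.9021, -0.1469), lambda* = (2.3077)


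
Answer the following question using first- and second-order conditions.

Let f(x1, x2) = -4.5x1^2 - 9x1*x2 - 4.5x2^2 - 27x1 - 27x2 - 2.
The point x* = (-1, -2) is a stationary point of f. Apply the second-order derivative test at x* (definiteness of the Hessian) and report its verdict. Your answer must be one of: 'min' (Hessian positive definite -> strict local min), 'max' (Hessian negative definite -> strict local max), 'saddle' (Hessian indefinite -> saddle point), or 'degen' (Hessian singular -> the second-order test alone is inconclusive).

Compute the Hessian H = grad^2 f:
  H = [[-9, -9], [-9, -9]]
Verify stationarity: grad f(x*) = H x* + g = (0, 0).
Eigenvalues of H: -18, 0.
H has a zero eigenvalue (singular; negative semidefinite but not definite), so H is neither positive definite, negative definite, nor indefinite. The second-order test alone is inconclusive -> degen.
(Indeed, f is constant along the null direction of H through x*, so x* is not a strict local extremum.)

degen


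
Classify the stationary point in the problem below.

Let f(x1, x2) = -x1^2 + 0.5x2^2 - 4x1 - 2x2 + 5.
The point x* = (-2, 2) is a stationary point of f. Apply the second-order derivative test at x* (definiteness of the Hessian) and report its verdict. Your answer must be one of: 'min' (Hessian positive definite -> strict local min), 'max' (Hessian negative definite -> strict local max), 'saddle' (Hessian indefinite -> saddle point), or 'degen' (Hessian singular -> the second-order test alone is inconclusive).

Compute the Hessian H = grad^2 f:
  H = [[-2, 0], [0, 1]]
Verify stationarity: grad f(x*) = H x* + g = (0, 0).
Eigenvalues of H: -2, 1.
Eigenvalues have mixed signs, so H is indefinite -> x* is a saddle point.

saddle


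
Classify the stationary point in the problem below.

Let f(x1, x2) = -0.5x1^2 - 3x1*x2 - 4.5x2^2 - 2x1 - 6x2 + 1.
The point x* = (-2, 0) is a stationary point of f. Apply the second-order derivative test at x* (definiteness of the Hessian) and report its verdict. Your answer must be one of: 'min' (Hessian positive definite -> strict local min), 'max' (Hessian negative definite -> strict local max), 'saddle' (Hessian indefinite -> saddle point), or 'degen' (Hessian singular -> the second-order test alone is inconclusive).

Compute the Hessian H = grad^2 f:
  H = [[-1, -3], [-3, -9]]
Verify stationarity: grad f(x*) = H x* + g = (0, 0).
Eigenvalues of H: -10, 0.
H has a zero eigenvalue (singular; negative semidefinite but not definite), so H is neither positive definite, negative definite, nor indefinite. The second-order test alone is inconclusive -> degen.
(Indeed, f is constant along the null direction of H through x*, so x* is not a strict local extremum.)

degen


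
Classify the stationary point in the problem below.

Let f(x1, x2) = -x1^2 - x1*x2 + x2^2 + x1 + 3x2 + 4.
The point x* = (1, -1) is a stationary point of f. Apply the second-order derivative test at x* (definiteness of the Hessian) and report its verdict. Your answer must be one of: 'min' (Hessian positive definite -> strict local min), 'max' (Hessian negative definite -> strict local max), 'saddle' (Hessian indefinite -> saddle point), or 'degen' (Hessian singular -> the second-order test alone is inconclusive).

Compute the Hessian H = grad^2 f:
  H = [[-2, -1], [-1, 2]]
Verify stationarity: grad f(x*) = H x* + g = (0, 0).
Eigenvalues of H: -2.2361, 2.2361.
Eigenvalues have mixed signs, so H is indefinite -> x* is a saddle point.

saddle


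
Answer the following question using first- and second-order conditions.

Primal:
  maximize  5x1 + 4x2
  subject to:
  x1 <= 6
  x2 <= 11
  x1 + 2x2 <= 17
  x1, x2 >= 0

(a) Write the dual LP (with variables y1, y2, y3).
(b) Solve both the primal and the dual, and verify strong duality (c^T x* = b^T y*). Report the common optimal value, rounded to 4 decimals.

The standard primal-dual pair for 'max c^T x s.t. A x <= b, x >= 0' is:
  Dual:  min b^T y  s.t.  A^T y >= c,  y >= 0.

So the dual LP is:
  minimize  6y1 + 11y2 + 17y3
  subject to:
    y1 + y3 >= 5
    y2 + 2y3 >= 4
    y1, y2, y3 >= 0

Solving the primal: x* = (6, 5.5).
  primal value c^T x* = 52.
Solving the dual: y* = (3, 0, 2).
  dual value b^T y* = 52.
Strong duality: c^T x* = b^T y*. Confirmed.

52


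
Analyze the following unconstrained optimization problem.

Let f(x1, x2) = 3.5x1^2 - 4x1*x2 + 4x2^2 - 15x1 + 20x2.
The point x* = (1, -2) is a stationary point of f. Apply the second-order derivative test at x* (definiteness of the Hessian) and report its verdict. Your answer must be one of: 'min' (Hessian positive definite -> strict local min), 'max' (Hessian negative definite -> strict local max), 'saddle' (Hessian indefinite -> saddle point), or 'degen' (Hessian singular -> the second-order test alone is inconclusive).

Compute the Hessian H = grad^2 f:
  H = [[7, -4], [-4, 8]]
Verify stationarity: grad f(x*) = H x* + g = (0, 0).
Eigenvalues of H: 3.4689, 11.5311.
Both eigenvalues > 0, so H is positive definite -> x* is a strict local min.

min


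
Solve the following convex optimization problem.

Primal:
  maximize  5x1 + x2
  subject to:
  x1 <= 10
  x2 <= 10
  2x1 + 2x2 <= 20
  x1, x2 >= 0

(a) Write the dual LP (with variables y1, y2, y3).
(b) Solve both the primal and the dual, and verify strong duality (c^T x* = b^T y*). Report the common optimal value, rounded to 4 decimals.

The standard primal-dual pair for 'max c^T x s.t. A x <= b, x >= 0' is:
  Dual:  min b^T y  s.t.  A^T y >= c,  y >= 0.

So the dual LP is:
  minimize  10y1 + 10y2 + 20y3
  subject to:
    y1 + 2y3 >= 5
    y2 + 2y3 >= 1
    y1, y2, y3 >= 0

Solving the primal: x* = (10, 0).
  primal value c^T x* = 50.
Solving the dual: y* = (4, 0, 0.5).
  dual value b^T y* = 50.
Strong duality: c^T x* = b^T y*. Confirmed.

50


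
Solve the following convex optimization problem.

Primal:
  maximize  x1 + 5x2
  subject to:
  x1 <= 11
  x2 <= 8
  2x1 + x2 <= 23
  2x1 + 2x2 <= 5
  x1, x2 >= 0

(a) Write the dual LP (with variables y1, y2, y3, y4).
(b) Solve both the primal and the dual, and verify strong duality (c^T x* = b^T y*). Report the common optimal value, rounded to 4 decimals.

The standard primal-dual pair for 'max c^T x s.t. A x <= b, x >= 0' is:
  Dual:  min b^T y  s.t.  A^T y >= c,  y >= 0.

So the dual LP is:
  minimize  11y1 + 8y2 + 23y3 + 5y4
  subject to:
    y1 + 2y3 + 2y4 >= 1
    y2 + y3 + 2y4 >= 5
    y1, y2, y3, y4 >= 0

Solving the primal: x* = (0, 2.5).
  primal value c^T x* = 12.5.
Solving the dual: y* = (0, 0, 0, 2.5).
  dual value b^T y* = 12.5.
Strong duality: c^T x* = b^T y*. Confirmed.

12.5


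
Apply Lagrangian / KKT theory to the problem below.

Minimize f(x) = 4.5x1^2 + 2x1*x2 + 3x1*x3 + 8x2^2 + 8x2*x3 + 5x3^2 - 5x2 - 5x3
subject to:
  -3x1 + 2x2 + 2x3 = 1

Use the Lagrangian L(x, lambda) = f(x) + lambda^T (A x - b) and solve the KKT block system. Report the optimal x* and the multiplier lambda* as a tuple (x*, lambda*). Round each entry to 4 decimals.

Form the Lagrangian:
  L(x, lambda) = (1/2) x^T Q x + c^T x + lambda^T (A x - b)
Stationarity (grad_x L = 0): Q x + c + A^T lambda = 0.
Primal feasibility: A x = b.

This gives the KKT block system:
  [ Q   A^T ] [ x     ]   [-c ]
  [ A    0  ] [ lambda ] = [ b ]

Solving the linear system:
  x*      = (-0.0283, 0.0887, 0.3689)
  lambda* = (0.3432)
  f(x*)   = -1.3156

x* = (-0.0283, 0.0887, 0.3689), lambda* = (0.3432)


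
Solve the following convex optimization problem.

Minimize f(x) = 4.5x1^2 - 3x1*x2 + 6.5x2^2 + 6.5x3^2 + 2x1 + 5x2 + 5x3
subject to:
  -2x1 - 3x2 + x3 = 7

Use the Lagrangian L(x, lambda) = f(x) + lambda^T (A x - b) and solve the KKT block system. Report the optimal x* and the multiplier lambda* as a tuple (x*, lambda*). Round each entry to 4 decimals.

Form the Lagrangian:
  L(x, lambda) = (1/2) x^T Q x + c^T x + lambda^T (A x - b)
Stationarity (grad_x L = 0): Q x + c + A^T lambda = 0.
Primal feasibility: A x = b.

This gives the KKT block system:
  [ Q   A^T ] [ x     ]   [-c ]
  [ A    0  ] [ lambda ] = [ b ]

Solving the linear system:
  x*      = (-1.4078, -1.4416, -0.1406)
  lambda* = (-3.1727)
  f(x*)   = 5.741

x* = (-1.4078, -1.4416, -0.1406), lambda* = (-3.1727)


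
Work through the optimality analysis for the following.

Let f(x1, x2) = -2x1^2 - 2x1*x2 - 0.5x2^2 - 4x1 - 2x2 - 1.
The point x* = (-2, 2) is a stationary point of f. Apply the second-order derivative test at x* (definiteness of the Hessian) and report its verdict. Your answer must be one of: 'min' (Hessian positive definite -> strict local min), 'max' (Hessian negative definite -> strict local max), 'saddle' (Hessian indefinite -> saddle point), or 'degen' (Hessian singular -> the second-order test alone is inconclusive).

Compute the Hessian H = grad^2 f:
  H = [[-4, -2], [-2, -1]]
Verify stationarity: grad f(x*) = H x* + g = (0, 0).
Eigenvalues of H: -5, 0.
H has a zero eigenvalue (singular; negative semidefinite but not definite), so H is neither positive definite, negative definite, nor indefinite. The second-order test alone is inconclusive -> degen.
(Indeed, f is constant along the null direction of H through x*, so x* is not a strict local extremum.)

degen


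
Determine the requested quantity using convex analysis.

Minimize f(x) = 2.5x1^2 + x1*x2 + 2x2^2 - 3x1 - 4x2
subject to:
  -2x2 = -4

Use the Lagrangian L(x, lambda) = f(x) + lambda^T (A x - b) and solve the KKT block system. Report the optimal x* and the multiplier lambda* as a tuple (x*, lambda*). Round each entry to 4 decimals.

Form the Lagrangian:
  L(x, lambda) = (1/2) x^T Q x + c^T x + lambda^T (A x - b)
Stationarity (grad_x L = 0): Q x + c + A^T lambda = 0.
Primal feasibility: A x = b.

This gives the KKT block system:
  [ Q   A^T ] [ x     ]   [-c ]
  [ A    0  ] [ lambda ] = [ b ]

Solving the linear system:
  x*      = (0.2, 2)
  lambda* = (2.1)
  f(x*)   = -0.1

x* = (0.2, 2), lambda* = (2.1)


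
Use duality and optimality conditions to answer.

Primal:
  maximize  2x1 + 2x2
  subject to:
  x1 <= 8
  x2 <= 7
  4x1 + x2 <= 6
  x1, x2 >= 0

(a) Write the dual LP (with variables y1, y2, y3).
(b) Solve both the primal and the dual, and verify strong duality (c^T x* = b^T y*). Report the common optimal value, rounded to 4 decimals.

The standard primal-dual pair for 'max c^T x s.t. A x <= b, x >= 0' is:
  Dual:  min b^T y  s.t.  A^T y >= c,  y >= 0.

So the dual LP is:
  minimize  8y1 + 7y2 + 6y3
  subject to:
    y1 + 4y3 >= 2
    y2 + y3 >= 2
    y1, y2, y3 >= 0

Solving the primal: x* = (0, 6).
  primal value c^T x* = 12.
Solving the dual: y* = (0, 0, 2).
  dual value b^T y* = 12.
Strong duality: c^T x* = b^T y*. Confirmed.

12


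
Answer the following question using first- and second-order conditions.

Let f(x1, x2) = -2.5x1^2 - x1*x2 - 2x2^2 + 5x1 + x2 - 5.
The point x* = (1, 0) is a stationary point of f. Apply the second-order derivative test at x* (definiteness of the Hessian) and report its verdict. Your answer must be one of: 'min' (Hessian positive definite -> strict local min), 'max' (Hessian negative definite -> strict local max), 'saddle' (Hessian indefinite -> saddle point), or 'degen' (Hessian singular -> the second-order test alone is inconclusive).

Compute the Hessian H = grad^2 f:
  H = [[-5, -1], [-1, -4]]
Verify stationarity: grad f(x*) = H x* + g = (0, 0).
Eigenvalues of H: -5.618, -3.382.
Both eigenvalues < 0, so H is negative definite -> x* is a strict local max.

max


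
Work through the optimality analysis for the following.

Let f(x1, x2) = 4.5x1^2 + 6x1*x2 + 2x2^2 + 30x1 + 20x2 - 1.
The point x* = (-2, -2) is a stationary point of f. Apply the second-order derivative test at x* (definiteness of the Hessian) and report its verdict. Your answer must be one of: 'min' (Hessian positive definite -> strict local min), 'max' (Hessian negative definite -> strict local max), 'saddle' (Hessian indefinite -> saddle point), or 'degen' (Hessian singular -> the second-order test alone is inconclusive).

Compute the Hessian H = grad^2 f:
  H = [[9, 6], [6, 4]]
Verify stationarity: grad f(x*) = H x* + g = (0, 0).
Eigenvalues of H: 0, 13.
H has a zero eigenvalue (singular; positive semidefinite but not definite), so H is neither positive definite, negative definite, nor indefinite. The second-order test alone is inconclusive -> degen.
(Indeed, f is constant along the null direction of H through x*, so x* is not a strict local extremum.)

degen


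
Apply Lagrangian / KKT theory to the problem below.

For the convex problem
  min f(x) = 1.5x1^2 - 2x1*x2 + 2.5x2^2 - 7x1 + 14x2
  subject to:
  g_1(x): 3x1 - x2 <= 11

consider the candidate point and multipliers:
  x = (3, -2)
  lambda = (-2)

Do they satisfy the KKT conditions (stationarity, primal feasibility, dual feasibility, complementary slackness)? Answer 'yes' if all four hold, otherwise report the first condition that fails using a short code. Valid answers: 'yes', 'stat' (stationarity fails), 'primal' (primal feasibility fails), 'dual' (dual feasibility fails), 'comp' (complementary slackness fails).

Gradient of f: grad f(x) = Q x + c = (6, -2)
Constraint values g_i(x) = a_i^T x - b_i:
  g_1((3, -2)) = 0
Stationarity residual: grad f(x) + sum_i lambda_i a_i = (0, 0)
  -> stationarity OK
Primal feasibility (all g_i <= 0): OK
Dual feasibility (all lambda_i >= 0): FAILS
Complementary slackness (lambda_i * g_i(x) = 0 for all i): OK

Verdict: the first failing condition is dual_feasibility -> dual.

dual


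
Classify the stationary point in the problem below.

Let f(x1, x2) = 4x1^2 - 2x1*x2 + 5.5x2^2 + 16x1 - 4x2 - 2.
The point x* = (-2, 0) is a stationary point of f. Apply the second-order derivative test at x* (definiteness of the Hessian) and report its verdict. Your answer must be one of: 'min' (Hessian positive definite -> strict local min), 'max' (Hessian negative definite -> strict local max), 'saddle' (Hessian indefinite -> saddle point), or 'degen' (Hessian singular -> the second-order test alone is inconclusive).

Compute the Hessian H = grad^2 f:
  H = [[8, -2], [-2, 11]]
Verify stationarity: grad f(x*) = H x* + g = (0, 0).
Eigenvalues of H: 7, 12.
Both eigenvalues > 0, so H is positive definite -> x* is a strict local min.

min


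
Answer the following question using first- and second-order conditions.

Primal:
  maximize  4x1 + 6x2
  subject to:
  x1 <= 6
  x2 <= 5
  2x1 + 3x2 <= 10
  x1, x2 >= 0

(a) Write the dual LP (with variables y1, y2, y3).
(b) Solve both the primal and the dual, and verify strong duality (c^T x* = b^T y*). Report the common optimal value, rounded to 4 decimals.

The standard primal-dual pair for 'max c^T x s.t. A x <= b, x >= 0' is:
  Dual:  min b^T y  s.t.  A^T y >= c,  y >= 0.

So the dual LP is:
  minimize  6y1 + 5y2 + 10y3
  subject to:
    y1 + 2y3 >= 4
    y2 + 3y3 >= 6
    y1, y2, y3 >= 0

Solving the primal: x* = (5, 0).
  primal value c^T x* = 20.
Solving the dual: y* = (0, 0, 2).
  dual value b^T y* = 20.
Strong duality: c^T x* = b^T y*. Confirmed.

20


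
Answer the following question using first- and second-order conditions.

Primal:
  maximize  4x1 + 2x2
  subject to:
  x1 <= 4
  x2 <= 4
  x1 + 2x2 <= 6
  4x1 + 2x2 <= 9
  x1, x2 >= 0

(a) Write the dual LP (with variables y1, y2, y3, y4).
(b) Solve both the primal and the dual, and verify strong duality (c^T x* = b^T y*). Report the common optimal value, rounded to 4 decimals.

The standard primal-dual pair for 'max c^T x s.t. A x <= b, x >= 0' is:
  Dual:  min b^T y  s.t.  A^T y >= c,  y >= 0.

So the dual LP is:
  minimize  4y1 + 4y2 + 6y3 + 9y4
  subject to:
    y1 + y3 + 4y4 >= 4
    y2 + 2y3 + 2y4 >= 2
    y1, y2, y3, y4 >= 0

Solving the primal: x* = (1, 2.5).
  primal value c^T x* = 9.
Solving the dual: y* = (0, 0, 0, 1).
  dual value b^T y* = 9.
Strong duality: c^T x* = b^T y*. Confirmed.

9


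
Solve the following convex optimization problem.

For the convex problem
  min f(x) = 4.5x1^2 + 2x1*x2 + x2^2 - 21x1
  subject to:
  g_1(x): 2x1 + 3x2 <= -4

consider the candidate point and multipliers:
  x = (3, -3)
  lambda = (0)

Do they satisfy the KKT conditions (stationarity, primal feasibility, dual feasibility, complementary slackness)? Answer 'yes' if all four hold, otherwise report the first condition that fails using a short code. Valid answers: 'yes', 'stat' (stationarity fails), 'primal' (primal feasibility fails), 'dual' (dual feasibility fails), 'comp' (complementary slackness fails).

Gradient of f: grad f(x) = Q x + c = (0, 0)
Constraint values g_i(x) = a_i^T x - b_i:
  g_1((3, -3)) = 1
Stationarity residual: grad f(x) + sum_i lambda_i a_i = (0, 0)
  -> stationarity OK
Primal feasibility (all g_i <= 0): FAILS
Dual feasibility (all lambda_i >= 0): OK
Complementary slackness (lambda_i * g_i(x) = 0 for all i): OK

Verdict: the first failing condition is primal_feasibility -> primal.

primal


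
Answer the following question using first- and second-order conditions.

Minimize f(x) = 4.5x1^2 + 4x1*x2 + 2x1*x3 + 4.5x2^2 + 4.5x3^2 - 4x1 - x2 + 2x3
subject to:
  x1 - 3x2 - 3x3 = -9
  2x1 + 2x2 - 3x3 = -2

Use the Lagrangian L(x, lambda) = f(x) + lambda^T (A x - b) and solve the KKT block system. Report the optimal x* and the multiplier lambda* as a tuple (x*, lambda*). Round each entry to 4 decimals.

Form the Lagrangian:
  L(x, lambda) = (1/2) x^T Q x + c^T x + lambda^T (A x - b)
Stationarity (grad_x L = 0): Q x + c + A^T lambda = 0.
Primal feasibility: A x = b.

This gives the KKT block system:
  [ Q   A^T ] [ x     ]   [-c ]
  [ A    0  ] [ lambda ] = [ b ]

Solving the linear system:
  x*      = (-0.9015, 1.5803, 1.1192)
  lambda* = (3.2926, 0.1306)
  f(x*)   = 17.0796

x* = (-0.9015, 1.5803, 1.1192), lambda* = (3.2926, 0.1306)


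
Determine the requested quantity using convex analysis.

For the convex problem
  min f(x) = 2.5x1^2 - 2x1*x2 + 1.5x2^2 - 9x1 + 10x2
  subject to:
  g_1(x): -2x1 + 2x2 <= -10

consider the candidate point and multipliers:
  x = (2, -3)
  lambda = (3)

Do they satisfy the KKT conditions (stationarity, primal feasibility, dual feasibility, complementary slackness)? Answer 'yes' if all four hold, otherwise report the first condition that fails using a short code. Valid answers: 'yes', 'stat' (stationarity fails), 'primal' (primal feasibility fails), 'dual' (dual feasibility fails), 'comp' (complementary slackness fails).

Gradient of f: grad f(x) = Q x + c = (7, -3)
Constraint values g_i(x) = a_i^T x - b_i:
  g_1((2, -3)) = 0
Stationarity residual: grad f(x) + sum_i lambda_i a_i = (1, 3)
  -> stationarity FAILS
Primal feasibility (all g_i <= 0): OK
Dual feasibility (all lambda_i >= 0): OK
Complementary slackness (lambda_i * g_i(x) = 0 for all i): OK

Verdict: the first failing condition is stationarity -> stat.

stat


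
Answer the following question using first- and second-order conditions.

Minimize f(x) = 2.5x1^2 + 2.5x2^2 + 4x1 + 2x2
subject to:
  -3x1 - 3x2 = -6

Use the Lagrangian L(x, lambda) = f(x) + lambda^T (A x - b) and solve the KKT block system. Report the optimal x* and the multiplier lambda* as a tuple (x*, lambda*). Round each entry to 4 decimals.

Form the Lagrangian:
  L(x, lambda) = (1/2) x^T Q x + c^T x + lambda^T (A x - b)
Stationarity (grad_x L = 0): Q x + c + A^T lambda = 0.
Primal feasibility: A x = b.

This gives the KKT block system:
  [ Q   A^T ] [ x     ]   [-c ]
  [ A    0  ] [ lambda ] = [ b ]

Solving the linear system:
  x*      = (0.8, 1.2)
  lambda* = (2.6667)
  f(x*)   = 10.8

x* = (0.8, 1.2), lambda* = (2.6667)


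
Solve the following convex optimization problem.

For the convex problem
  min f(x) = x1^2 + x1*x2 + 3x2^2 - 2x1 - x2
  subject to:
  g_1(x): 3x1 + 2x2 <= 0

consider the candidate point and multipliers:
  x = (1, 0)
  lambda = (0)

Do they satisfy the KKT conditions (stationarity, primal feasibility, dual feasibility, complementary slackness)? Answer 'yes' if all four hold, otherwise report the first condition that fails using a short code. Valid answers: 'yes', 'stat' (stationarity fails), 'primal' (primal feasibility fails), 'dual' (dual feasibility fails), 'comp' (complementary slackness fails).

Gradient of f: grad f(x) = Q x + c = (0, 0)
Constraint values g_i(x) = a_i^T x - b_i:
  g_1((1, 0)) = 3
Stationarity residual: grad f(x) + sum_i lambda_i a_i = (0, 0)
  -> stationarity OK
Primal feasibility (all g_i <= 0): FAILS
Dual feasibility (all lambda_i >= 0): OK
Complementary slackness (lambda_i * g_i(x) = 0 for all i): OK

Verdict: the first failing condition is primal_feasibility -> primal.

primal


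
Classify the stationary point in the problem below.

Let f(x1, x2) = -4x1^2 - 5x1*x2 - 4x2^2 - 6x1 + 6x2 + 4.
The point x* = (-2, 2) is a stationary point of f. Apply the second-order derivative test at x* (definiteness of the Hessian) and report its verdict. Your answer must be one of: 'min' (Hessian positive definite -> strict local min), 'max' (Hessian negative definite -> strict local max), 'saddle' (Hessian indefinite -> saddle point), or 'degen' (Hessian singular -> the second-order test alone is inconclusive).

Compute the Hessian H = grad^2 f:
  H = [[-8, -5], [-5, -8]]
Verify stationarity: grad f(x*) = H x* + g = (0, 0).
Eigenvalues of H: -13, -3.
Both eigenvalues < 0, so H is negative definite -> x* is a strict local max.

max
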